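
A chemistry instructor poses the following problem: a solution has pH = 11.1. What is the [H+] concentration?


[H+] = 10^(-pH) = 10^(-11.1)
= 7.94×10^-12 M

7.94×10^-12 M


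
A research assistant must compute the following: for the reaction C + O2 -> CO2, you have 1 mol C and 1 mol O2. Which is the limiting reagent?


Mole ratio available / coefficient:
  C: 1/1 = 1.000
  O2: 1/1 = 1.000
Smaller ratio is limiting.

neither (stoichiometric); C and O2 are fully consumed


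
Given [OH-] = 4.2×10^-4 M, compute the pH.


pOH = -log10([OH-]) = -log10(4.2×10^-4)
= 4 - log10(4.2) = 3.38
pH = 14 - pOH = 14 - 3.38 = 10.62

10.62


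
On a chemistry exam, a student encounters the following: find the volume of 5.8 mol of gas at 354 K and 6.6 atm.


PV = nRT  (R = 0.08206 L·atm/(mol·K))
V = nRT/P = 5.8×0.08206×354/6.6
= 25.528 L

25.528 L


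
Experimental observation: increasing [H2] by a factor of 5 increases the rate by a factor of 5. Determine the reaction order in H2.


rate ∝ [H2]^n
5^n = 5 → n = 1
Order in H2: 1

1


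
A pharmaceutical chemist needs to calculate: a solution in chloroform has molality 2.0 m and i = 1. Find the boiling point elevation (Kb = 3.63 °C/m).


ΔTb = Kb × m × i
= 3.63 × 2.0 × 1
= 7.26 °C

7.26 °C


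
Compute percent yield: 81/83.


% yield = actual/theoretical × 100
= 81/83 × 100
= 97.59%

97.59%


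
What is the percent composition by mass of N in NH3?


M(NH3) = 1×14.01 + 3×1.008 = 17.034 g/mol
Mass of N = 1 × 14.01 = 14.01 g/mol
% N = 14.01/17.034 × 100 = 82.25%

82.25%


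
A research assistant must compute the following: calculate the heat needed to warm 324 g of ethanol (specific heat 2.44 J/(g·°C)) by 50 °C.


q = mcΔT = 324 × 2.44 × 50
= 39528.00 J

39528.00 J


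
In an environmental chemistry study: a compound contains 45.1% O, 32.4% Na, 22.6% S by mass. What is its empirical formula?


Assume 100 g sample. Moles of each element:
  O: 45.1/16.0 = 2.819 mol
  Na: 32.4/22.99 = 1.409 mol
  S: 22.6/32.07 = 0.705 mol
Divide by smallest (0.705):
  O: 2.819/0.705 = 4.0
  Na: 1.409/0.705 = 2.0
  S: 0.705/0.705 = 1.0
Empirical formula: Na2SO4

Na2SO4


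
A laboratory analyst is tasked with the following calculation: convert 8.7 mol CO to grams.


M(CO) = 28.01 g/mol
mass = n × M = 8.7 × 28.01 = 243.69 g

243.69 g


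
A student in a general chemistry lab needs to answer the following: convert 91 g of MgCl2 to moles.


M(MgCl2) = 95.21 g/mol
n = mass/M = 91/95.21 = 0.9558 mol

0.9558 mol


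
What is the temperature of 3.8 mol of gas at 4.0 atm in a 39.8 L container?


PV = nRT  (R = 0.08206 L·atm/(mol·K))
T = PV/(nR) = 4.0×39.8/(3.8×0.08206)
= 159.20/0.311828
= 510.54 K

510.54 K


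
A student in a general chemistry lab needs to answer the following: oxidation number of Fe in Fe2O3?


2x + 3(-2) = 0, so x = +3
Oxidation number: +3

+3


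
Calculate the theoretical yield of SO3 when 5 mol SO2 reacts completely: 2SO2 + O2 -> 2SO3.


Mole ratio SO3:SO2 = 2:2
n(SO3) = 5 × 2/2 = 5.000 mol
mass = 5.000 × 80.07 = 400.35 g

400.35 g


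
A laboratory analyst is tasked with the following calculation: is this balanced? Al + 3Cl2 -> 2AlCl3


Equation: Al + 3Cl2 -> 2AlCl3
Check atoms: Al: 1≠2, Cl: 6=6
Not balanced

No, not balanced


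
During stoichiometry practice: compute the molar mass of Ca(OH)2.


M(Ca(OH)2) = 1×40.08 + 2×16.0 + 2×1.008
= 40.08 + 32.0 + 2.02
= 74.1 g/mol

74.1 g/mol


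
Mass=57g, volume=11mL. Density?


ρ = mass/volume
= 57/11
= 5.182 g/mL

5.182 g/mL


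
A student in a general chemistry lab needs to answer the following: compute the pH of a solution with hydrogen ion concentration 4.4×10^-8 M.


pH = -log10([H+]) = -log10(4.4×10^-8)
= 8 - log10(4.4)
= 8 - 0.64
= 7.36

7.36


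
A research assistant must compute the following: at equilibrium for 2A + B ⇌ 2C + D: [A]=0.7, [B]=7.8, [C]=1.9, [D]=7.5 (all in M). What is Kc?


Kc = [C]^2[D]/([A]^2[B])
= (1.9^2 × 7.5^1)/(0.7^2 × 7.8^1)
= 27.075/3.822
= 7.084

7.084


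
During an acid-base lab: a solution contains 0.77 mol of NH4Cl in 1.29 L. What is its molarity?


M = n/V = 0.77/1.29 = 0.597 mol/L

0.597 M


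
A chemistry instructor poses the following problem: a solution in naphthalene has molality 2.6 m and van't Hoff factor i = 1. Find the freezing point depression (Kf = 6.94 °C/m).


ΔTf = Kf × m × i
= 6.94 × 2.6 × 1
= 18.044 °C

18.044 °C


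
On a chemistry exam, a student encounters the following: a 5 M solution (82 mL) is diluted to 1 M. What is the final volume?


C1V1 = C2V2
5 × 82 = 1 × V2
V2 = 410/1 = 410.0 mL

410.0 mL


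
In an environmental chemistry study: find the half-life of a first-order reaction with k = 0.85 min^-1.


t½ = ln2/k = 0.693147/(0.85 min^-1)
= 0.8155 min

0.8155 min


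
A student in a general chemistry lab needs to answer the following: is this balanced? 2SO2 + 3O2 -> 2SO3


Equation: 2SO2 + 3O2 -> 2SO3
Check atoms: O: 10≠6, S: 2=2
Not balanced

No, not balanced


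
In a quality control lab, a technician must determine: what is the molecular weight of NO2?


M(NO2) = 1×14.01 + 2×16.0
= 14.01 + 32.0
= 46.01 g/mol

46.01 g/mol


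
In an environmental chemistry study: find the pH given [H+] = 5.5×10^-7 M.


pH = -log10([H+]) = -log10(5.5×10^-7)
= 7 - log10(5.5)
= 7 - 0.74
= 6.26

6.26


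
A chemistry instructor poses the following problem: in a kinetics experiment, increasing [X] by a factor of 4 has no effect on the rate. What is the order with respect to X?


rate ∝ [X]^n
rate ∝ [X]^0
Order in X: 0

0


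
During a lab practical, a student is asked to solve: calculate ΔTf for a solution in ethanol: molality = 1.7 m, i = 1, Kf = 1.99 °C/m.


ΔTf = Kf × m × i
= 1.99 × 1.7 × 1
= 3.383 °C

3.383 °C


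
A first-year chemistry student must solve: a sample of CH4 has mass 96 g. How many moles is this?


M(CH4) = 16.04 g/mol
n = mass/M = 96/16.04 = 5.985 mol

5.985 mol


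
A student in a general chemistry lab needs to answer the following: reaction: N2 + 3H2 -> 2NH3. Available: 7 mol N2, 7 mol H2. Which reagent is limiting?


Mole ratio available / coefficient:
  N2: 7/1 = 7.000
  H2: 7/3 = 2.333
Smaller ratio is limiting.

H2


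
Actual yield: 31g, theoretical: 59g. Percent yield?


% yield = actual/theoretical × 100
= 31/59 × 100
= 52.54%

52.54%


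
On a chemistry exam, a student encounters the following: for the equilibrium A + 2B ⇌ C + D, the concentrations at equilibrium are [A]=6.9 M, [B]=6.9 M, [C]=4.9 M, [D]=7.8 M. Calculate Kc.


Kc = [C][D]/([A][B]^2)
= (4.9^1 × 7.8^1)/(6.9^1 × 6.9^2)
= 38.22/328.509
= 0.1163

0.1163


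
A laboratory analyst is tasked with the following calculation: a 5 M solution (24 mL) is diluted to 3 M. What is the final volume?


C1V1 = C2V2
5 × 24 = 3 × V2
V2 = 120/3 = 40.0 mL

40.0 mL


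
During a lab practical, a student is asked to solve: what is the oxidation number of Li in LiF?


Group 1 metal: +1
Oxidation number: +1

+1


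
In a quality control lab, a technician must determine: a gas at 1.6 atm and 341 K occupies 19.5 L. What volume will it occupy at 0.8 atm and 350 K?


P1V1/T1 = P2V2/T2
V2 = P1V1T2/(T1P2)
= 1.6×19.5×350/(341×0.8)
= 40.029 L

40.029 L


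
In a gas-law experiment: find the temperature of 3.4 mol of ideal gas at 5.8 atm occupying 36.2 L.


PV = nRT  (R = 0.08206 L·atm/(mol·K))
T = PV/(nR) = 5.8×36.2/(3.4×0.08206)
= 209.96/0.279004
= 752.53 K

752.53 K


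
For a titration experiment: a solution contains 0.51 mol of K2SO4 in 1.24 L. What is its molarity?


M = n/V = 0.51/1.24 = 0.411 mol/L

0.411 M


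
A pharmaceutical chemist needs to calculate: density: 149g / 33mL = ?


ρ = mass/volume
= 149/33
= 4.515 g/mL

4.515 g/mL


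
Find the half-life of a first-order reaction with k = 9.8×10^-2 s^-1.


t½ = ln2/k = 0.693147/(9.8×10^-2 s^-1)
= 7.073 s

7.073 s


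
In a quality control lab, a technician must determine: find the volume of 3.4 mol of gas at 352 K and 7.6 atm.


PV = nRT  (R = 0.08206 L·atm/(mol·K))
V = nRT/P = 3.4×0.08206×352/7.6
= 12.922 L

12.922 L


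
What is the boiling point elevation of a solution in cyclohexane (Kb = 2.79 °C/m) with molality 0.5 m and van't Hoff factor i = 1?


ΔTb = Kb × m × i
= 2.79 × 0.5 × 1
= 1.395 °C

1.395 °C


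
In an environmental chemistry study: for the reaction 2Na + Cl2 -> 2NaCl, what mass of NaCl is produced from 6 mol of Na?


Mole ratio NaCl:Na = 2:2
n(NaCl) = 6 × 2/2 = 6.000 mol
mass = 6.000 × 58.44 = 350.64 g

350.64 g


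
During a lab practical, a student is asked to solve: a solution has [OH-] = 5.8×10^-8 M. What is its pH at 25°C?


pOH = -log10([OH-]) = -log10(5.8×10^-8)
= 8 - log10(5.8) = 7.24
pH = 14 - pOH = 14 - 7.24 = 6.76

6.76


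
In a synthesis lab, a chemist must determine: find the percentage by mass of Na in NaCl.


M(NaCl) = 1×22.99 + 1×35.45 = 58.44 g/mol
Mass of Na = 1 × 22.99 = 22.99 g/mol
% Na = 22.99/58.44 × 100 = 39.34%

39.34%


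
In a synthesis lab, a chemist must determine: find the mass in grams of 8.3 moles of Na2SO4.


M(Na2SO4) = 142.05 g/mol
mass = n × M = 8.3 × 142.05 = 1179.02 g

1179.02 g


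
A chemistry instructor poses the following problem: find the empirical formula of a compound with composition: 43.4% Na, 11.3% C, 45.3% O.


Assume 100 g sample. Moles of each element:
  Na: 43.4/22.99 = 1.888 mol
  C: 11.3/12.01 = 0.941 mol
  O: 45.3/16.0 = 2.831 mol
Divide by smallest (0.941):
  Na: 1.888/0.941 = 2.01
  C: 0.941/0.941 = 1.0
  O: 2.831/0.941 = 3.01
Empirical formula: Na2CO3

Na2CO3


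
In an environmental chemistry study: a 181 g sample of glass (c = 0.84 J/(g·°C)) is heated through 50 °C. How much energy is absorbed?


q = mcΔT = 181 × 0.84 × 50
= 7602.00 J

7602.00 J


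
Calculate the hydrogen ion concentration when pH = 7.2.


[H+] = 10^(-pH) = 10^(-7.2)
= 6.31×10^-8 M

6.31×10^-8 M


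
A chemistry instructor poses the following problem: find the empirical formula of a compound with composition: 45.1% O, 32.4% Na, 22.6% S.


Assume 100 g sample. Moles of each element:
  O: 45.1/16.0 = 2.819 mol
  Na: 32.4/22.99 = 1.409 mol
  S: 22.6/32.07 = 0.705 mol
Divide by smallest (0.705):
  O: 2.819/0.705 = 4.0
  Na: 1.409/0.705 = 2.0
  S: 0.705/0.705 = 1.0
Empirical formula: Na2SO4

Na2SO4


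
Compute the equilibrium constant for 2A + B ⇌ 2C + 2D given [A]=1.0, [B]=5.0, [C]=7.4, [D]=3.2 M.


Kc = [C]^2[D]^2/([A]^2[B])
= (7.4^2 × 3.2^2)/(1.0^2 × 5.0^1)
= 560.7424/5
= 112.1

112.1


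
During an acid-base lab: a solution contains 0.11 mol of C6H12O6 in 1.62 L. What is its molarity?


M = n/V = 0.11/1.62 = 0.068 mol/L

0.068 M


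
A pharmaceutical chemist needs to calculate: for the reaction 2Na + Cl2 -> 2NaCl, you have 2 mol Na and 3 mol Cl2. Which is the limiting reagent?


Mole ratio available / coefficient:
  Na: 2/2 = 1.000
  Cl2: 3/1 = 3.000
Smaller ratio is limiting.

Na


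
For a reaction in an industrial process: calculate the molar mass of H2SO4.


M(H2SO4) = 2×1.008 + 1×32.07 + 4×16.0
= 2.02 + 32.07 + 64.0
= 98.09 g/mol

98.09 g/mol


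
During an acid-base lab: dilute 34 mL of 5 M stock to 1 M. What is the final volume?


C1V1 = C2V2
5 × 34 = 1 × V2
V2 = 170/1 = 170.0 mL

170.0 mL


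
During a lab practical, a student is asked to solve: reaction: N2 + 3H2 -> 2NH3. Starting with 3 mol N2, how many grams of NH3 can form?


Mole ratio NH3:N2 = 2:1
n(NH3) = 3 × 2/1 = 6.000 mol
mass = 6.000 × 17.03 = 102.18 g

102.18 g


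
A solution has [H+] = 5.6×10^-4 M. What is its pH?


pH = -log10([H+]) = -log10(5.6×10^-4)
= 4 - log10(5.6)
= 4 - 0.75
= 3.25

3.25


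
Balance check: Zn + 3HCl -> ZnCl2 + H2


Equation: Zn + 3HCl -> ZnCl2 + H2
Check atoms: Cl: 3≠2, H: 3≠2, Zn: 1=1
Not balanced

No, not balanced


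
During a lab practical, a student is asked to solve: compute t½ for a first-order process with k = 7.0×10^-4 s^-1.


t½ = ln2/k = 0.693147/(7.0×10^-4 s^-1)
= 990.2 s

990.2 s


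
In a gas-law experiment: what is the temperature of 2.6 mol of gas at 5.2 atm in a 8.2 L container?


PV = nRT  (R = 0.08206 L·atm/(mol·K))
T = PV/(nR) = 5.2×8.2/(2.6×0.08206)
= 42.64/0.213356
= 199.85 K

199.85 K


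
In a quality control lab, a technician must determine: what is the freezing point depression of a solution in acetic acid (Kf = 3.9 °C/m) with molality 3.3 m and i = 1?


ΔTf = Kf × m × i
= 3.9 × 3.3 × 1
= 12.87 °C

12.87 °C


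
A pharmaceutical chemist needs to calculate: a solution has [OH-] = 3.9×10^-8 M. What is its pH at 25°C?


pOH = -log10([OH-]) = -log10(3.9×10^-8)
= 8 - log10(3.9) = 7.41
pH = 14 - pOH = 14 - 7.41 = 6.59

6.59


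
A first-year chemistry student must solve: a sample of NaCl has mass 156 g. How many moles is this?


M(NaCl) = 58.44 g/mol
n = mass/M = 156/58.44 = 2.6694 mol

2.6694 mol


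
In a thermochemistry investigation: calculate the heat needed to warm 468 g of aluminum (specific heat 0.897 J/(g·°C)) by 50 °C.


q = mcΔT = 468 × 0.897 × 50
= 20989.80 J

20989.80 J


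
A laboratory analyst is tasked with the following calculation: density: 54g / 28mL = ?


ρ = mass/volume
= 54/28
= 1.929 g/mL

1.929 g/mL


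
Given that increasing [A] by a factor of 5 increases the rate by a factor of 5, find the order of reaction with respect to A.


rate ∝ [A]^n
5^n = 5 → n = 1
Order in A: 1

1


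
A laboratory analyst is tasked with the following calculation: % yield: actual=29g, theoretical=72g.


% yield = actual/theoretical × 100
= 29/72 × 100
= 40.28%

40.28%


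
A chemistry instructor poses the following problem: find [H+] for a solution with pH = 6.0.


[H+] = 10^(-pH) = 10^(-6.0)
= 1.0×10^-6 M

1.0×10^-6 M


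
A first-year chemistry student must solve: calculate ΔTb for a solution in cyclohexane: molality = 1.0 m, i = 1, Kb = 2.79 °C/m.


ΔTb = Kb × m × i
= 2.79 × 1.0 × 1
= 2.79 °C

2.79 °C


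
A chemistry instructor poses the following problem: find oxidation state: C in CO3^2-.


x + 3(-2) = -2, so x = +4
Oxidation number: +4

+4


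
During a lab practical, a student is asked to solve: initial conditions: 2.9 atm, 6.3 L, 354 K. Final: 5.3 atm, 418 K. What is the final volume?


P1V1/T1 = P2V2/T2
V2 = P1V1T2/(T1P2)
= 2.9×6.3×418/(354×5.3)
= 4.07 L

4.07 L


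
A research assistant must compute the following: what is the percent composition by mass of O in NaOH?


M(NaOH) = 1×22.99 + 1×16.0 + 1×1.008 = 39.998 g/mol
Mass of O = 1 × 16.0 = 16.00 g/mol
% O = 16.00/39.998 × 100 = 40.00%

40.00%


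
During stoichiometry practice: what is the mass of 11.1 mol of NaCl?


M(NaCl) = 58.44 g/mol
mass = n × M = 11.1 × 58.44 = 648.68 g

648.68 g


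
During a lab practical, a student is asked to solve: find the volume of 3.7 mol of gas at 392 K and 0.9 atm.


PV = nRT  (R = 0.08206 L·atm/(mol·K))
V = nRT/P = 3.7×0.08206×392/0.9
= 132.244 L

132.244 L


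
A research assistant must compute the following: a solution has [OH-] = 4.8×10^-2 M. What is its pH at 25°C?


pOH = -log10([OH-]) = -log10(4.8×10^-2)
= 2 - log10(4.8) = 1.32
pH = 14 - pOH = 14 - 1.32 = 12.68

12.68


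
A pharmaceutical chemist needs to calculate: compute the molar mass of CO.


M(CO) = 1×12.01 + 1×16.0
= 12.01 + 16.0
= 28.01 g/mol

28.01 g/mol


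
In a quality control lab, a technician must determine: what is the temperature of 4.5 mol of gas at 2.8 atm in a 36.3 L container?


PV = nRT  (R = 0.08206 L·atm/(mol·K))
T = PV/(nR) = 2.8×36.3/(4.5×0.08206)
= 101.64/0.369270
= 275.25 K

275.25 K


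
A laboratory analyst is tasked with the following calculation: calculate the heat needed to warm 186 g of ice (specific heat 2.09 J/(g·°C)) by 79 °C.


q = mcΔT = 186 × 2.09 × 79
= 30710.46 J

30710.46 J


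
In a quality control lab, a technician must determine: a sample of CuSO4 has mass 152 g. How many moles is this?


M(CuSO4) = 159.62 g/mol
n = mass/M = 152/159.62 = 0.9523 mol

0.9523 mol


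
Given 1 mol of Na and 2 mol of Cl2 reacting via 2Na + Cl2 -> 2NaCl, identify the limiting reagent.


Mole ratio available / coefficient:
  Na: 1/2 = 0.500
  Cl2: 2/1 = 2.000
Smaller ratio is limiting.

Na


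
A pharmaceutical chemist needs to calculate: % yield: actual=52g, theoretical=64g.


% yield = actual/theoretical × 100
= 52/64 × 100
= 81.25%

81.25%


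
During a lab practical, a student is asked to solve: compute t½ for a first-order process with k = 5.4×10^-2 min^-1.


t½ = ln2/k = 0.693147/(5.4×10^-2 min^-1)
= 12.84 min

12.84 min


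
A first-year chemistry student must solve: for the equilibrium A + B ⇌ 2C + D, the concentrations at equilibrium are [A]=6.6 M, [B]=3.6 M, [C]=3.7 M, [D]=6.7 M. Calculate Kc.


Kc = [C]^2[D]/([A][B])
= (3.7^2 × 6.7^1)/(6.6^1 × 3.6^1)
= 91.723/23.76
= 3.860

3.860


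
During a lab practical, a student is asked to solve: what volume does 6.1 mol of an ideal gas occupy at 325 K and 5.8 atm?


PV = nRT  (R = 0.08206 L·atm/(mol·K))
V = nRT/P = 6.1×0.08206×325/5.8
= 28.049 L

28.049 L


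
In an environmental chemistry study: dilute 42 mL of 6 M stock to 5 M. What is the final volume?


C1V1 = C2V2
6 × 42 = 5 × V2
V2 = 252/5 = 50.4 mL

50.4 mL


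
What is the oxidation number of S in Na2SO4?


2(+1) + x + 4(-2) = 0, so x = +6
Oxidation number: +6

+6


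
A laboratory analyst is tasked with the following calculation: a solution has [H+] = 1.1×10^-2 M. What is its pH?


pH = -log10([H+]) = -log10(1.1×10^-2)
= 2 - log10(1.1)
= 2 - 0.04
= 1.96

1.96


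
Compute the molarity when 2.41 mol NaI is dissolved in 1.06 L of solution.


M = n/V = 2.41/1.06 = 2.274 mol/L

2.274 M


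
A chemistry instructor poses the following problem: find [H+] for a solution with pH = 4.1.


[H+] = 10^(-pH) = 10^(-4.1)
= 7.94×10^-5 M

7.94×10^-5 M


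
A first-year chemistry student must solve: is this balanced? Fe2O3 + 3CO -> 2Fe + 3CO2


Equation: Fe2O3 + 3CO -> 2Fe + 3CO2
Check atoms: C: 3=3, Fe: 2=2, O: 6=6
Balanced

Yes, balanced


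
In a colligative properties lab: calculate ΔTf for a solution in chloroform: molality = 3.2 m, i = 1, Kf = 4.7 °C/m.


ΔTf = Kf × m × i
= 4.7 × 3.2 × 1
= 15.04 °C

15.04 °C


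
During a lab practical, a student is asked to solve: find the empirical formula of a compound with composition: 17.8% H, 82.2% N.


Assume 100 g sample. Moles of each element:
  H: 17.8/1.008 = 17.659 mol
  N: 82.2/14.01 = 5.867 mol
Divide by smallest (5.867):
  H: 17.659/5.867 = 3.01
  N: 5.867/5.867 = 1.0
Empirical formula: NH3

NH3


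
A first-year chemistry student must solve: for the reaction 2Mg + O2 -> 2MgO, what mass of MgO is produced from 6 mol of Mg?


Mole ratio MgO:Mg = 2:2
n(MgO) = 6 × 2/2 = 6.000 mol
mass = 6.000 × 40.31 = 241.86 g

241.86 g


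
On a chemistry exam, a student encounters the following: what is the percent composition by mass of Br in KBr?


M(KBr) = 1×39.1 + 1×79.9 = 119.00 g/mol
Mass of Br = 1 × 79.9 = 79.90 g/mol
% Br = 79.90/119.00 × 100 = 67.14%

67.14%


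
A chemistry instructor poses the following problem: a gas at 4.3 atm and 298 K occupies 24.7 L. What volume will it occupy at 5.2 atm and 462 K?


P1V1/T1 = P2V2/T2
V2 = P1V1T2/(T1P2)
= 4.3×24.7×462/(298×5.2)
= 31.666 L

31.666 L


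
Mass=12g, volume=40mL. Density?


ρ = mass/volume
= 12/40
= 0.3 g/mL

0.3 g/mL


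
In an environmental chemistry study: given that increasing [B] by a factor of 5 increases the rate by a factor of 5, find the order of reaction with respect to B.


rate ∝ [B]^n
5^n = 5 → n = 1
Order in B: 1

1


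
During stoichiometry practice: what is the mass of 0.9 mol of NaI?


M(NaI) = 149.89 g/mol
mass = n × M = 0.9 × 149.89 = 134.90 g

134.90 g


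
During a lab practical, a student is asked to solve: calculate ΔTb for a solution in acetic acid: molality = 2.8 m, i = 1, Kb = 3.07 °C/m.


ΔTb = Kb × m × i
= 3.07 × 2.8 × 1
= 8.596 °C

8.596 °C


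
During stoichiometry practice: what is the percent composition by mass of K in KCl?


M(KCl) = 1×39.1 + 1×35.45 = 74.55 g/mol
Mass of K = 1 × 39.1 = 39.10 g/mol
% K = 39.10/74.55 × 100 = 52.45%

52.45%


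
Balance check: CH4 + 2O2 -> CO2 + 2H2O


Equation: CH4 + 2O2 -> CO2 + 2H2O
Check atoms: C: 1=1, H: 4=4, O: 4=4
Balanced

Yes, balanced


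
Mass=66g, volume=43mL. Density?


ρ = mass/volume
= 66/43
= 1.535 g/mL

1.535 g/mL


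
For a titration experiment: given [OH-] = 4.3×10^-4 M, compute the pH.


pOH = -log10([OH-]) = -log10(4.3×10^-4)
= 4 - log10(4.3) = 3.37
pH = 14 - pOH = 14 - 3.37 = 10.63

10.63


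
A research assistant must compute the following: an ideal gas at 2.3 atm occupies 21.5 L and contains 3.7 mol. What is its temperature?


PV = nRT  (R = 0.08206 L·atm/(mol·K))
T = PV/(nR) = 2.3×21.5/(3.7×0.08206)
= 49.45/0.303622
= 162.87 K

162.87 K


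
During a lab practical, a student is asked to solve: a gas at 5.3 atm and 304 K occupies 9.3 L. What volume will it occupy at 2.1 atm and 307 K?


P1V1/T1 = P2V2/T2
V2 = P1V1T2/(T1P2)
= 5.3×9.3×307/(304×2.1)
= 23.703 L

23.703 L


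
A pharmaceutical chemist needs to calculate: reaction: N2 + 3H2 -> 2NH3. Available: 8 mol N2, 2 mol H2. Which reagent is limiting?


Mole ratio available / coefficient:
  N2: 8/1 = 8.000
  H2: 2/3 = 0.667
Smaller ratio is limiting.

H2


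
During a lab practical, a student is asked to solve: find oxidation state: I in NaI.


halide: -1
Oxidation number: -1

-1


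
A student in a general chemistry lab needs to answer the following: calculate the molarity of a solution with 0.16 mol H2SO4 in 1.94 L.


M = n/V = 0.16/1.94 = 0.082 mol/L

0.082 M


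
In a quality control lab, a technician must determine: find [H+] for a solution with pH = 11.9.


[H+] = 10^(-pH) = 10^(-11.9)
= 1.26×10^-12 M

1.26×10^-12 M


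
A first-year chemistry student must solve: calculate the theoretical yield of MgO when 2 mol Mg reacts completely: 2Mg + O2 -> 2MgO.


Mole ratio MgO:Mg = 2:2
n(MgO) = 2 × 2/2 = 2.000 mol
mass = 2.000 × 40.31 = 80.62 g

80.62 g


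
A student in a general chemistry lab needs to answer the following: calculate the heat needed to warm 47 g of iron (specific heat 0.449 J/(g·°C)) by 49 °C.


q = mcΔT = 47 × 0.449 × 49
= 1034.05 J

1034.05 J


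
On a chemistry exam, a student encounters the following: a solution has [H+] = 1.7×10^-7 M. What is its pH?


pH = -log10([H+]) = -log10(1.7×10^-7)
= 7 - log10(1.7)
= 7 - 0.23
= 6.77

6.77


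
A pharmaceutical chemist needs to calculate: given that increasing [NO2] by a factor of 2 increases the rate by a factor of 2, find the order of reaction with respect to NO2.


rate ∝ [NO2]^n
2^n = 2 → n = 1
Order in NO2: 1

1


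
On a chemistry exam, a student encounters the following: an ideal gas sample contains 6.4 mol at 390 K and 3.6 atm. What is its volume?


PV = nRT  (R = 0.08206 L·atm/(mol·K))
V = nRT/P = 6.4×0.08206×390/3.6
= 56.895 L

56.895 L


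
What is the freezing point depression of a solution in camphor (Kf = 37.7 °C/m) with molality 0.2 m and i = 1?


ΔTf = Kf × m × i
= 37.7 × 0.2 × 1
= 7.54 °C

7.54 °C


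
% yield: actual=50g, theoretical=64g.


% yield = actual/theoretical × 100
= 50/64 × 100
= 78.12%

78.12%


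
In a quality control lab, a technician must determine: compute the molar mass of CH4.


M(CH4) = 1×12.01 + 4×1.008
= 12.01 + 4.03
= 16.04 g/mol

16.04 g/mol


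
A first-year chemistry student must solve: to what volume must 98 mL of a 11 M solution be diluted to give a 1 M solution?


C1V1 = C2V2
11 × 98 = 1 × V2
V2 = 1078/1 = 1078.0 mL

1078.0 mL


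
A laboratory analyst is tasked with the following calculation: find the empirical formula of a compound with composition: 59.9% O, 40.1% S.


Assume 100 g sample. Moles of each element:
  O: 59.9/16.0 = 3.744 mol
  S: 40.1/32.07 = 1.25 mol
Divide by smallest (1.25):
  O: 3.744/1.25 = 3.0
  S: 1.25/1.25 = 1.0
Empirical formula: SO3

SO3


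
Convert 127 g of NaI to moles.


M(NaI) = 149.89 g/mol
n = mass/M = 127/149.89 = 0.8473 mol

0.8473 mol


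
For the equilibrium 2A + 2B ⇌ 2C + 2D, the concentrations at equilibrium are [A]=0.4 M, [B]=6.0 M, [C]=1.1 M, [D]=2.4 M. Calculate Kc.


Kc = [C]^2[D]^2/([A]^2[B]^2)
= (1.1^2 × 2.4^2)/(0.4^2 × 6.0^2)
= 6.9696/5.76
= 1.210

1.210


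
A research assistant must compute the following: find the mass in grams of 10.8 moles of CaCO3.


M(CaCO3) = 100.09 g/mol
mass = n × M = 10.8 × 100.09 = 1080.97 g

1080.97 g


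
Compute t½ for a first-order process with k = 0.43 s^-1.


t½ = ln2/k = 0.693147/(0.43 s^-1)
= 1.612 s

1.612 s


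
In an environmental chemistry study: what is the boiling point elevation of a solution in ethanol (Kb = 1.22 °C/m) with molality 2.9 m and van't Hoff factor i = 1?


ΔTb = Kb × m × i
= 1.22 × 2.9 × 1
= 3.538 °C

3.538 °C


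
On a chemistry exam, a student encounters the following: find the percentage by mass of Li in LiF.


M(LiF) = 1×6.94 + 1×19.0 = 25.94 g/mol
Mass of Li = 1 × 6.94 = 6.94 g/mol
% Li = 6.94/25.94 × 100 = 26.75%

26.75%


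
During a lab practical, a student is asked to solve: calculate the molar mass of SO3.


M(SO3) = 1×32.07 + 3×16.0
= 32.07 + 48.0
= 80.07 g/mol

80.07 g/mol


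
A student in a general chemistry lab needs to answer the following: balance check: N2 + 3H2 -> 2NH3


Equation: N2 + 3H2 -> 2NH3
Check atoms: H: 6=6, N: 2=2
Balanced

Yes, balanced


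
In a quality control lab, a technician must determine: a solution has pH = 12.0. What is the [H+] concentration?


[H+] = 10^(-pH) = 10^(-12.0)
= 1.0×10^-12 M

1.0×10^-12 M


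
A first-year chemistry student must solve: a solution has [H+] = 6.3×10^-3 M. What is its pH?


pH = -log10([H+]) = -log10(6.3×10^-3)
= 3 - log10(6.3)
= 3 - 0.8
= 2.2

2.2


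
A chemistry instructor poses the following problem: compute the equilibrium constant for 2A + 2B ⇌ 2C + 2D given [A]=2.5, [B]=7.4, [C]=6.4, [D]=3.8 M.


Kc = [C]^2[D]^2/([A]^2[B]^2)
= (6.4^2 × 3.8^2)/(2.5^2 × 7.4^2)
= 591.4624/342.25
= 1.728

1.728


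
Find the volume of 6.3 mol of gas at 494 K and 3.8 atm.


PV = nRT  (R = 0.08206 L·atm/(mol·K))
V = nRT/P = 6.3×0.08206×494/3.8
= 67.207 L

67.207 L


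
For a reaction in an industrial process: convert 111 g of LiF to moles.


M(LiF) = 25.94 g/mol
n = mass/M = 111/25.94 = 4.2791 mol

4.2791 mol


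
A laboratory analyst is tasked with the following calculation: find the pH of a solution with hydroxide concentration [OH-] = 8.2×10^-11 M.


pOH = -log10([OH-]) = -log10(8.2×10^-11)
= 11 - log10(8.2) = 10.09
pH = 14 - pOH = 14 - 10.09 = 3.91

3.91


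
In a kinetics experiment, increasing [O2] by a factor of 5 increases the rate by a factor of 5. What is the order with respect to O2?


rate ∝ [O2]^n
5^n = 5 → n = 1
Order in O2: 1

1


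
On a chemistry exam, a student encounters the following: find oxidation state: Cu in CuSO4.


Sulfate is -2, so Cu = +2
Oxidation number: +2

+2


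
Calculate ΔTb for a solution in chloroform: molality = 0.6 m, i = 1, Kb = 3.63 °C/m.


ΔTb = Kb × m × i
= 3.63 × 0.6 × 1
= 2.178 °C

2.178 °C


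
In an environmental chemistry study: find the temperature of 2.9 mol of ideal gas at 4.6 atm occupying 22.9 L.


PV = nRT  (R = 0.08206 L·atm/(mol·K))
T = PV/(nR) = 4.6×22.9/(2.9×0.08206)
= 105.34/0.237974
= 442.65 K

442.65 K


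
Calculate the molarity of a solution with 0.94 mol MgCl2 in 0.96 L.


M = n/V = 0.94/0.96 = 0.979 mol/L

0.979 M


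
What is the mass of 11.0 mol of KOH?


M(KOH) = 56.11 g/mol
mass = n × M = 11.0 × 56.11 = 617.21 g

617.21 g


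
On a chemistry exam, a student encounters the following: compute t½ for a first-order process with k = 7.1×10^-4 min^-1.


t½ = ln2/k = 0.693147/(7.1×10^-4 min^-1)
= 976.3 min

976.3 min


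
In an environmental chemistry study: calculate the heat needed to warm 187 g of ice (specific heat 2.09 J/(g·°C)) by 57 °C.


q = mcΔT = 187 × 2.09 × 57
= 22277.31 J

22277.31 J


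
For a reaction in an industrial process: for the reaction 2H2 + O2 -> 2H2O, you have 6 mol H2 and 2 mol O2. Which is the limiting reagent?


Mole ratio available / coefficient:
  H2: 6/2 = 3.000
  O2: 2/1 = 2.000
Smaller ratio is limiting.

O2


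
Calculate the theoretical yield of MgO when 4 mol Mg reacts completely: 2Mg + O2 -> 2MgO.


Mole ratio MgO:Mg = 2:2
n(MgO) = 4 × 2/2 = 4.000 mol
mass = 4.000 × 40.31 = 161.24 g

161.24 g


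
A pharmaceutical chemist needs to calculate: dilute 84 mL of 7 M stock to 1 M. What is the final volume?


C1V1 = C2V2
7 × 84 = 1 × V2
V2 = 588/1 = 588.0 mL

588.0 mL


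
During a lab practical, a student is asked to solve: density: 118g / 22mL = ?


ρ = mass/volume
= 118/22
= 5.364 g/mL

5.364 g/mL


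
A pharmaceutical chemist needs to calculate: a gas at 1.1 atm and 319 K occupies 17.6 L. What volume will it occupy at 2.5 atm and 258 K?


P1V1/T1 = P2V2/T2
V2 = P1V1T2/(T1P2)
= 1.1×17.6×258/(319×2.5)
= 6.263 L

6.263 L


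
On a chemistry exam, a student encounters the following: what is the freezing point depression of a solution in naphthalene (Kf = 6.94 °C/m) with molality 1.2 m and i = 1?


ΔTf = Kf × m × i
= 6.94 × 1.2 × 1
= 8.328 °C

8.328 °C


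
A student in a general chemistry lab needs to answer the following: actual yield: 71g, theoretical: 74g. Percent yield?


% yield = actual/theoretical × 100
= 71/74 × 100
= 95.95%

95.95%


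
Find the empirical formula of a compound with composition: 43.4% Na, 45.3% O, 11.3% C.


Assume 100 g sample. Moles of each element:
  Na: 43.4/22.99 = 1.888 mol
  O: 45.3/16.0 = 2.831 mol
  C: 11.3/12.01 = 0.941 mol
Divide by smallest (0.941):
  Na: 1.888/0.941 = 2.01
  O: 2.831/0.941 = 3.01
  C: 0.941/0.941 = 1.0
Empirical formula: Na2CO3

Na2CO3


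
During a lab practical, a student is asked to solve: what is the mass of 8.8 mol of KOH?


M(KOH) = 56.11 g/mol
mass = n × M = 8.8 × 56.11 = 493.77 g

493.77 g


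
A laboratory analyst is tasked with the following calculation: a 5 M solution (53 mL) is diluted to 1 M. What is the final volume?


C1V1 = C2V2
5 × 53 = 1 × V2
V2 = 265/1 = 265.0 mL

265.0 mL


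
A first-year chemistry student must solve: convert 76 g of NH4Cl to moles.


M(NH4Cl) = 53.49 g/mol
n = mass/M = 76/53.49 = 1.4208 mol

1.4208 mol


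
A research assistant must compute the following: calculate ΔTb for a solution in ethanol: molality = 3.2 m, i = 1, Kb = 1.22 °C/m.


ΔTb = Kb × m × i
= 1.22 × 3.2 × 1
= 3.904 °C

3.904 °C


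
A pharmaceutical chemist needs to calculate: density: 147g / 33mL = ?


ρ = mass/volume
= 147/33
= 4.455 g/mL

4.455 g/mL


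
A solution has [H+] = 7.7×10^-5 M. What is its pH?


pH = -log10([H+]) = -log10(7.7×10^-5)
= 5 - log10(7.7)
= 5 - 0.89
= 4.11

4.11


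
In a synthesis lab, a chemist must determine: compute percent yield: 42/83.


% yield = actual/theoretical × 100
= 42/83 × 100
= 50.6%

50.6%


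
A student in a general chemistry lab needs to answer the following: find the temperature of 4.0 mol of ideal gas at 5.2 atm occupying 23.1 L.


PV = nRT  (R = 0.08206 L·atm/(mol·K))
T = PV/(nR) = 5.2×23.1/(4.0×0.08206)
= 120.12/0.328240
= 365.95 K

365.95 K


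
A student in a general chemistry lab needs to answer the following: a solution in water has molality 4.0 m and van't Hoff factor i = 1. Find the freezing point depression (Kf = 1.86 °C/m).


ΔTf = Kf × m × i
= 1.86 × 4.0 × 1
= 7.44 °C

7.44 °C


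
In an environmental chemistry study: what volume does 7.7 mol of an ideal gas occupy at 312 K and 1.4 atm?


PV = nRT  (R = 0.08206 L·atm/(mol·K))
V = nRT/P = 7.7×0.08206×312/1.4
= 140.815 L

140.815 L


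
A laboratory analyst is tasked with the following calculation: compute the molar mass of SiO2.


M(SiO2) = 1×28.09 + 2×16.0
= 28.09 + 32.0
= 60.09 g/mol

60.09 g/mol


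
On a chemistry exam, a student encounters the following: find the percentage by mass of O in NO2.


M(NO2) = 1×14.01 + 2×16.0 = 46.01 g/mol
Mass of O = 2 × 16.0 = 32.00 g/mol
% O = 32.00/46.01 × 100 = 69.55%

69.55%


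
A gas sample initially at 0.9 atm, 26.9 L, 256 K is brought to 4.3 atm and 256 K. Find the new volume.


P1V1/T1 = P2V2/T2
V2 = P1V1T2/(T1P2)
= 0.9×26.9×256/(256×4.3)
= 5.63 L

5.63 L


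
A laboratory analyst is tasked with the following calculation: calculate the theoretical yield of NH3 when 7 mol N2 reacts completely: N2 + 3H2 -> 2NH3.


Mole ratio NH3:N2 = 2:1
n(NH3) = 7 × 2/1 = 14.000 mol
mass = 14.000 × 17.03 = 238.42 g

238.42 g


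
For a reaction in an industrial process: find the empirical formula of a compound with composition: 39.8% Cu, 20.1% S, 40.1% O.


Assume 100 g sample. Moles of each element:
  Cu: 39.8/63.55 = 0.626 mol
  S: 20.1/32.07 = 0.627 mol
  O: 40.1/16.0 = 2.506 mol
Divide by smallest (0.626):
  Cu: 0.626/0.626 = 1.0
  S: 0.627/0.626 = 1.0
  O: 2.506/0.626 = 4.0
Empirical formula: CuSO4

CuSO4


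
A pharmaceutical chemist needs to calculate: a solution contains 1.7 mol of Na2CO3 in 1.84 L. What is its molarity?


M = n/V = 1.7/1.84 = 0.924 mol/L

0.924 M


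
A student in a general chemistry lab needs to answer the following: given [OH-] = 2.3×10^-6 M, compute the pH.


pOH = -log10([OH-]) = -log10(2.3×10^-6)
= 6 - log10(2.3) = 5.64
pH = 14 - pOH = 14 - 5.64 = 8.36

8.36


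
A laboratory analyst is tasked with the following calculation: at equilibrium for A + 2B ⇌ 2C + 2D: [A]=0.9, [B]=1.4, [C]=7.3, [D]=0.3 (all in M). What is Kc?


Kc = [C]^2[D]^2/([A][B]^2)
= (7.3^2 × 0.3^2)/(0.9^1 × 1.4^2)
= 4.7961/1.764
= 2.719

2.719


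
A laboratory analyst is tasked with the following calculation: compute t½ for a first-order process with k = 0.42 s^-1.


t½ = ln2/k = 0.693147/(0.42 s^-1)
= 1.650 s

1.650 s


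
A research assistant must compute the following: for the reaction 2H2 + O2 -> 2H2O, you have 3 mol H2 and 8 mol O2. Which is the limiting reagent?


Mole ratio available / coefficient:
  H2: 3/2 = 1.500
  O2: 8/1 = 8.000
Smaller ratio is limiting.

H2


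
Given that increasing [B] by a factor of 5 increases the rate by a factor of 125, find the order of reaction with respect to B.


rate ∝ [B]^n
5^n = 125 → n = 3
Order in B: 3

3


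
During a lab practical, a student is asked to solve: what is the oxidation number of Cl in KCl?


halide: -1
Oxidation number: -1

-1


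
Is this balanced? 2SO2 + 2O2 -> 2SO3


Equation: 2SO2 + 2O2 -> 2SO3
Check atoms: O: 8≠6, S: 2=2
Not balanced

No, not balanced


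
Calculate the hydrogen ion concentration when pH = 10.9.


[H+] = 10^(-pH) = 10^(-10.9)
= 1.26×10^-11 M

1.26×10^-11 M


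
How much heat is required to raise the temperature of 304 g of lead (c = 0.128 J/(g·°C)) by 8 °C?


q = mcΔT = 304 × 0.128 × 8
= 311.30 J

311.30 J


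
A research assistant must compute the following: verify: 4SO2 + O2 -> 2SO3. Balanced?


Equation: 4SO2 + O2 -> 2SO3
Check atoms: O: 10≠6, S: 4≠2
Not balanced

No, not balanced


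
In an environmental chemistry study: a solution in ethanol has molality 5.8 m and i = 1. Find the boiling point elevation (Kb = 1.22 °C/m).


ΔTb = Kb × m × i
= 1.22 × 5.8 × 1
= 7.076 °C

7.076 °C


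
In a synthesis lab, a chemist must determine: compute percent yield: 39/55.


% yield = actual/theoretical × 100
= 39/55 × 100
= 70.91%

70.91%


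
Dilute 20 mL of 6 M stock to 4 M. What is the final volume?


C1V1 = C2V2
6 × 20 = 4 × V2
V2 = 120/4 = 30.0 mL

30.0 mL


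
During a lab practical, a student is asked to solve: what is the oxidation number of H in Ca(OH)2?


H is +1 with nonmetals
Oxidation number: +1

+1


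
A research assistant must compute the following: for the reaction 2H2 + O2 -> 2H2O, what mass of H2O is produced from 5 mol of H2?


Mole ratio H2O:H2 = 2:2
n(H2O) = 5 × 2/2 = 5.000 mol
mass = 5.000 × 18.02 = 90.1 g

90.1 g


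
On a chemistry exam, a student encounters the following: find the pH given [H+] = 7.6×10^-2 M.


pH = -log10([H+]) = -log10(7.6×10^-2)
= 2 - log10(7.6)
= 2 - 0.88
= 1.12

1.12


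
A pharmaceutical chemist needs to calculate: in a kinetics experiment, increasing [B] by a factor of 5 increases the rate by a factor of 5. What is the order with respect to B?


rate ∝ [B]^n
5^n = 5 → n = 1
Order in B: 1

1


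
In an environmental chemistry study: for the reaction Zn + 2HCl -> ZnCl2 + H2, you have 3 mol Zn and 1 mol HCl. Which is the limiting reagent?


Mole ratio available / coefficient:
  Zn: 3/1 = 3.000
  HCl: 1/2 = 0.500
Smaller ratio is limiting.

HCl


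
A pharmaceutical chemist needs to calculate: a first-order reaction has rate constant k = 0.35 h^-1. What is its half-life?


t½ = ln2/k = 0.693147/(0.35 h^-1)
= 1.980 h

1.980 h


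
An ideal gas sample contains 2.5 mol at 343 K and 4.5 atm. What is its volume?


PV = nRT  (R = 0.08206 L·atm/(mol·K))
V = nRT/P = 2.5×0.08206×343/4.5
= 15.637 L

15.637 L


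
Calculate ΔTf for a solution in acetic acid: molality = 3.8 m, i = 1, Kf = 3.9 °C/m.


ΔTf = Kf × m × i
= 3.9 × 3.8 × 1
= 14.82 °C

14.82 °C


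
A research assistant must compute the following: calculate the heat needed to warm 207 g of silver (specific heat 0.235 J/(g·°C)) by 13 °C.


q = mcΔT = 207 × 0.235 × 13
= 632.39 J

632.39 J


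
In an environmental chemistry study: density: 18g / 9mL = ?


ρ = mass/volume
= 18/9
= 2.0 g/mL

2.0 g/mL


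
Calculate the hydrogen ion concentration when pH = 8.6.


[H+] = 10^(-pH) = 10^(-8.6)
= 2.51×10^-9 M

2.51×10^-9 M


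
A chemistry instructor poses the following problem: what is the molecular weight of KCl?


M(KCl) = 1×39.1 + 1×35.45
= 39.1 + 35.45
= 74.55 g/mol

74.55 g/mol


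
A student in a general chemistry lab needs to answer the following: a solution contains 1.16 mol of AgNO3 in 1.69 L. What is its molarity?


M = n/V = 1.16/1.69 = 0.686 mol/L

0.686 M


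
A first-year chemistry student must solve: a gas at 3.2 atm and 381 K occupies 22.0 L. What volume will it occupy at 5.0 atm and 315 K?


P1V1/T1 = P2V2/T2
V2 = P1V1T2/(T1P2)
= 3.2×22.0×315/(381×5.0)
= 11.641 L

11.641 L


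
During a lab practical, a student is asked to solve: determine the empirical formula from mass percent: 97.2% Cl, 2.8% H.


Assume 100 g sample. Moles of each element:
  Cl: 97.2/35.45 = 2.742 mol
  H: 2.8/1.008 = 2.778 mol
Divide by smallest (2.742):
  Cl: 2.742/2.742 = 1.0
  H: 2.778/2.742 = 1.01
Empirical formula: HCl

HCl


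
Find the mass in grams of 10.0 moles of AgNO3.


M(AgNO3) = 169.88 g/mol
mass = n × M = 10.0 × 169.88 = 1698.80 g

1698.80 g


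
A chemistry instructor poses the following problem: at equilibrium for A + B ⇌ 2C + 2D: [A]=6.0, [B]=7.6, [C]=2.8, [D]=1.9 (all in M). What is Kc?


Kc = [C]^2[D]^2/([A][B])
= (2.8^2 × 1.9^2)/(6.0^1 × 7.6^1)
= 28.3024/45.6
= 0.6207

0.6207


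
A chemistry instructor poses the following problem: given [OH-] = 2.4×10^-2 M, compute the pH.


pOH = -log10([OH-]) = -log10(2.4×10^-2)
= 2 - log10(2.4) = 1.62
pH = 14 - pOH = 14 - 1.62 = 12.38

12.38
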